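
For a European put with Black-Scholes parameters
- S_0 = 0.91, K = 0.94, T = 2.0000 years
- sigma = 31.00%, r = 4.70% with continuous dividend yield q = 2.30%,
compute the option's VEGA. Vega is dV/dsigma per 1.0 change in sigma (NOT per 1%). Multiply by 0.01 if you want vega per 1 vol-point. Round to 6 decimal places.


Answer: Vega = 0.474681

Derivation:
d1 = 0.2547060766; d2 = -0.1837001278
phi(d1) = 0.3862091851; exp(-qT) = 0.9550419622; exp(-rT) = 0.9102827622
Vega = S * exp(-qT) * phi(d1) * sqrt(T) = 0.9100 * 0.9550419622 * 0.3862091851 * 1.4142135624 = 0.474681


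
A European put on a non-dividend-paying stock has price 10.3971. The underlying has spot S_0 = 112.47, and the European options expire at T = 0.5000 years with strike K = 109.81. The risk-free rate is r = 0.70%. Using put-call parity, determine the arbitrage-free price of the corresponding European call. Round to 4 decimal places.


Answer: Call price = 13.4408

Derivation:
Put-call parity: C - P = S_0 * exp(-qT) - K * exp(-rT).
S_0 * exp(-qT) = 112.4700 * 1.00000000 = 112.47000000
K * exp(-rT) = 109.8100 * 0.99650612 = 109.42633680
C = P + S*exp(-qT) - K*exp(-rT)
C = 10.3971 + 112.47000000 - 109.42633680 = 13.4408


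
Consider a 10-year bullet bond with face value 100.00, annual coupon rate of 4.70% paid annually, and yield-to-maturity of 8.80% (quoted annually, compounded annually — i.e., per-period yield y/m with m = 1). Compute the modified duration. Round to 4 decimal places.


Coupon per period c = face * coupon_rate / m = 4.700000
Periods per year m = 1; per-period yield y/m = 0.088000
Number of cashflows N = 10
Cashflows (t years, CF_t, discount factor 1/(1+y/m)^(m*t), PV):
  t = 1.0000: CF_t = 4.700000, DF = 0.919118, PV = 4.319853
  t = 2.0000: CF_t = 4.700000, DF = 0.844777, PV = 3.970453
  t = 3.0000: CF_t = 4.700000, DF = 0.776450, PV = 3.649313
  t = 4.0000: CF_t = 4.700000, DF = 0.713649, PV = 3.354148
  t = 5.0000: CF_t = 4.700000, DF = 0.655927, PV = 3.082857
  t = 6.0000: CF_t = 4.700000, DF = 0.602874, PV = 2.833508
  t = 7.0000: CF_t = 4.700000, DF = 0.554112, PV = 2.604327
  t = 8.0000: CF_t = 4.700000, DF = 0.509294, PV = 2.393683
  t = 9.0000: CF_t = 4.700000, DF = 0.468101, PV = 2.200077
  t = 10.0000: CF_t = 104.700000, DF = 0.430240, PV = 45.046155
Price P = sum_t PV_t = 73.454376
First compute Macaulay numerator sum_t t * PV_t:
  t * PV_t at t = 1.0000: 4.319853
  t * PV_t at t = 2.0000: 7.940906
  t * PV_t at t = 3.0000: 10.947940
  t * PV_t at t = 4.0000: 13.416594
  t * PV_t at t = 5.0000: 15.414285
  t * PV_t at t = 6.0000: 17.001050
  t * PV_t at t = 7.0000: 18.230292
  t * PV_t at t = 8.0000: 19.149467
  t * PV_t at t = 9.0000: 19.800689
  t * PV_t at t = 10.0000: 450.461551
Macaulay duration D = 576.682627 / 73.454376 = 7.850895
Modified duration = D / (1 + y/m) = 7.850895 / (1 + 0.088000) = 7.215897

Answer: Modified duration = 7.2159


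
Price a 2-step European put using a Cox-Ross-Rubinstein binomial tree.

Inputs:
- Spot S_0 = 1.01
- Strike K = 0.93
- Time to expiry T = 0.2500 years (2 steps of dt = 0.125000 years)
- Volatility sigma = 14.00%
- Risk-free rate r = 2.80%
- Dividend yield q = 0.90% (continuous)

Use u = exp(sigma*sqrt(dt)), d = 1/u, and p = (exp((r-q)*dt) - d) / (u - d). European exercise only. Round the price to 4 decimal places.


dt = T/N = 0.125000
u = exp(sigma*sqrt(dt)) = 1.050743; d = 1/u = 0.951708
p = (exp((r-q)*dt) - d) / (u - d) = 0.511638
Discount per step: exp(-r*dt) = 0.996506
Stock lattice S(k, i) with i counting down-moves:
  k=0: S(0,0) = 1.0100
  k=1: S(1,0) = 1.0613; S(1,1) = 0.9612
  k=2: S(2,0) = 1.1151; S(2,1) = 1.0100; S(2,2) = 0.9148
Terminal payoffs V(N, i) = max(K - S_T, 0):
  V(2,0) = 0.000000; V(2,1) = 0.000000; V(2,2) = 0.015195
Backward induction: V(k, i) = exp(-r*dt) * [p * V(k+1, i) + (1-p) * V(k+1, i+1)].
  V(1,0) = exp(-r*dt) * [p*0.000000 + (1-p)*0.000000] = 0.000000
  V(1,1) = exp(-r*dt) * [p*0.000000 + (1-p)*0.015195] = 0.007395
  V(0,0) = exp(-r*dt) * [p*0.000000 + (1-p)*0.007395] = 0.003599

Answer: Price = V(0,0) = 0.0036


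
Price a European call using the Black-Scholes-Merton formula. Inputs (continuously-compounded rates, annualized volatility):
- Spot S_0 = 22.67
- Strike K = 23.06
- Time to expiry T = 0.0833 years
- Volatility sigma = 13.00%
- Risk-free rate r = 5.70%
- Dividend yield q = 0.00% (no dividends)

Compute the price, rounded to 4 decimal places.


Answer: Price = 0.2192

Derivation:
d1 = (ln(S/K) + (r - q + 0.5*sigma^2) * T) / (sigma * sqrt(T)) = -0.30930129
d2 = d1 - sigma * sqrt(T) = -0.34682155
exp(-rT) = 0.99526315; exp(-qT) = 1.00000000
C = S_0 * exp(-qT) * N(d1) - K * exp(-rT) * N(d2)
N(d1) = 0.37854617; N(d2) = 0.36436269
C = 22.6700 * 1.00000000 * 0.37854617 - 23.0600 * 0.99526315 * 0.36436269 = 0.2192


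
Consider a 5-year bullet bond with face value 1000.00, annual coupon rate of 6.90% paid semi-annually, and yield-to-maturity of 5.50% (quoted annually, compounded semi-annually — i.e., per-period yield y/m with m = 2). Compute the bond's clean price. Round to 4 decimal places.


Coupon per period c = face * coupon_rate / m = 34.500000
Periods per year m = 2; per-period yield y/m = 0.027500
Number of cashflows N = 10
Cashflows (t years, CF_t, discount factor 1/(1+y/m)^(m*t), PV):
  t = 0.5000: CF_t = 34.500000, DF = 0.973236, PV = 33.576642
  t = 1.0000: CF_t = 34.500000, DF = 0.947188, PV = 32.677997
  t = 1.5000: CF_t = 34.500000, DF = 0.921838, PV = 31.803404
  t = 2.0000: CF_t = 34.500000, DF = 0.897166, PV = 30.952218
  t = 2.5000: CF_t = 34.500000, DF = 0.873154, PV = 30.123813
  t = 3.0000: CF_t = 34.500000, DF = 0.849785, PV = 29.317580
  t = 3.5000: CF_t = 34.500000, DF = 0.827041, PV = 28.532924
  t = 4.0000: CF_t = 34.500000, DF = 0.804906, PV = 27.769269
  t = 4.5000: CF_t = 34.500000, DF = 0.783364, PV = 27.026053
  t = 5.0000: CF_t = 1034.500000, DF = 0.762398, PV = 788.700633
Price P = sum_t PV_t = 1060.480533

Answer: Price = 1060.4805


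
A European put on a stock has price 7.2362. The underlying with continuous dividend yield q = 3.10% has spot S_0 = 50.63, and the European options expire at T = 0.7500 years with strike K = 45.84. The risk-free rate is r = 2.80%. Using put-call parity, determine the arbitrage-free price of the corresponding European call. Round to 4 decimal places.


Put-call parity: C - P = S_0 * exp(-qT) - K * exp(-rT).
S_0 * exp(-qT) = 50.6300 * 0.97701820 = 49.46643140
K * exp(-rT) = 45.8400 * 0.97921896 = 44.88739734
C = P + S*exp(-qT) - K*exp(-rT)
C = 7.2362 + 49.46643140 - 44.88739734 = 11.8152

Answer: Call price = 11.8152


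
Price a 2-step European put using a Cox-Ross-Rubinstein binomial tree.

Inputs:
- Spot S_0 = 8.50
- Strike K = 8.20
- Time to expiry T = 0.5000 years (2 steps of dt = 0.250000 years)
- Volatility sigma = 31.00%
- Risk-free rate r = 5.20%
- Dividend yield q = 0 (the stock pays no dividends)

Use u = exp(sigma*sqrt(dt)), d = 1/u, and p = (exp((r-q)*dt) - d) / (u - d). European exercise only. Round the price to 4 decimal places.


Answer: Price = V(0,0) = 0.4724

Derivation:
dt = T/N = 0.250000
u = exp(sigma*sqrt(dt)) = 1.167658; d = 1/u = 0.856415
p = (exp((r-q)*dt) - d) / (u - d) = 0.503368
Discount per step: exp(-r*dt) = 0.987084
Stock lattice S(k, i) with i counting down-moves:
  k=0: S(0,0) = 8.5000
  k=1: S(1,0) = 9.9251; S(1,1) = 7.2795
  k=2: S(2,0) = 11.5891; S(2,1) = 8.5000; S(2,2) = 6.2343
Terminal payoffs V(N, i) = max(K - S_T, 0):
  V(2,0) = 0.000000; V(2,1) = 0.000000; V(2,2) = 1.965701
Backward induction: V(k, i) = exp(-r*dt) * [p * V(k+1, i) + (1-p) * V(k+1, i+1)].
  V(1,0) = exp(-r*dt) * [p*0.000000 + (1-p)*0.000000] = 0.000000
  V(1,1) = exp(-r*dt) * [p*0.000000 + (1-p)*1.965701] = 0.963621
  V(0,0) = exp(-r*dt) * [p*0.000000 + (1-p)*0.963621] = 0.472384


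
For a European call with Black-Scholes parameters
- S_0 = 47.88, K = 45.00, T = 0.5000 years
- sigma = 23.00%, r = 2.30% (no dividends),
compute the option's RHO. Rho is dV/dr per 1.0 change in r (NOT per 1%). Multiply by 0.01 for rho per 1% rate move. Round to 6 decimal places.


d1 = 0.5334683544; d2 = 0.3708337947
phi(d1) = 0.3460289711; exp(-qT) = 1.0000000000; exp(-rT) = 0.9885658722
N(d2) = 0.6446193357
Rho = K*T*exp(-rT)*N(d2) = 45.0000 * 0.5000 * 0.9885658722 * 0.6446193357 = 14.338095

Answer: Rho = 14.338095


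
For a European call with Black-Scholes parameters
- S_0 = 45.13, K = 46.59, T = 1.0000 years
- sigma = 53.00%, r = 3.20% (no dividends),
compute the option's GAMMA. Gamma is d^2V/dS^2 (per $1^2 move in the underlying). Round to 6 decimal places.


Answer: Gamma = 0.016102

Derivation:
d1 = 0.2653043170; d2 = -0.2646956830
phi(d1) = 0.3851464130; exp(-qT) = 1.0000000000; exp(-rT) = 0.9685065821
Gamma = exp(-qT) * phi(d1) / (S * sigma * sqrt(T)) = 1.0000000000 * 0.3851464130 / (45.1300 * 0.5300 * 1.0000000000) = 0.016102


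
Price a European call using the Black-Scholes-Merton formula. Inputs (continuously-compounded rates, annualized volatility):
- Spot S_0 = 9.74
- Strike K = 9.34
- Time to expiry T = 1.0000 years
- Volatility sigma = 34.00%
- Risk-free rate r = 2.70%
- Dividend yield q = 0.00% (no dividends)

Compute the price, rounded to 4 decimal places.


Answer: Price = 1.6212

Derivation:
d1 = (ln(S/K) + (r - q + 0.5*sigma^2) * T) / (sigma * sqrt(T)) = 0.37274960
d2 = d1 - sigma * sqrt(T) = 0.03274960
exp(-rT) = 0.97336124; exp(-qT) = 1.00000000
C = S_0 * exp(-qT) * N(d1) - K * exp(-rT) * N(d2)
N(d1) = 0.64533259; N(d2) = 0.51306287
C = 9.7400 * 1.00000000 * 0.64533259 - 9.3400 * 0.97336124 * 0.51306287 = 1.6212


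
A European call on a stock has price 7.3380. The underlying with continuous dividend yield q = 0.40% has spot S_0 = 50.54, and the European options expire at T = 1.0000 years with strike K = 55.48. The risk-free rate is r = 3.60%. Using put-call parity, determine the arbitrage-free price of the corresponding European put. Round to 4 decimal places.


Put-call parity: C - P = S_0 * exp(-qT) - K * exp(-rT).
S_0 * exp(-qT) = 50.5400 * 0.99600799 = 50.33824378
K * exp(-rT) = 55.4800 * 0.96464029 = 53.51824348
P = C - S*exp(-qT) + K*exp(-rT)
P = 7.3380 - 50.33824378 + 53.51824348 = 10.5180

Answer: Put price = 10.5180


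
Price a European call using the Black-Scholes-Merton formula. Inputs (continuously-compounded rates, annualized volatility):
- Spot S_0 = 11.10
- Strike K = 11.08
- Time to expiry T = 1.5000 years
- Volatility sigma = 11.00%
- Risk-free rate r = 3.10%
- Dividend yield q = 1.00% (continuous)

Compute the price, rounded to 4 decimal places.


d1 = (ln(S/K) + (r - q + 0.5*sigma^2) * T) / (sigma * sqrt(T)) = 0.31456219
d2 = d1 - sigma * sqrt(T) = 0.17984025
exp(-rT) = 0.95456456; exp(-qT) = 0.98511194
C = S_0 * exp(-qT) * N(d1) - K * exp(-rT) * N(d2)
N(d1) = 0.62345295; N(d2) = 0.57136101
C = 11.1000 * 0.98511194 * 0.62345295 - 11.0800 * 0.95456456 * 0.57136101 = 0.7743

Answer: Price = 0.7743


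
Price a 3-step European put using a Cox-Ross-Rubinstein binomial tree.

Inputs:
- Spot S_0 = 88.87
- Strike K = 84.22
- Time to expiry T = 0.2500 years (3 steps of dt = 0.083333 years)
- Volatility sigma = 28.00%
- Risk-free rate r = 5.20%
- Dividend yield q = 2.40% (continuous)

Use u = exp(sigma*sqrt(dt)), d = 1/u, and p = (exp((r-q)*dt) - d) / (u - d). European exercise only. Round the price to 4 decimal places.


Answer: Price = V(0,0) = 2.6924

Derivation:
dt = T/N = 0.083333
u = exp(sigma*sqrt(dt)) = 1.084186; d = 1/u = 0.922351
p = (exp((r-q)*dt) - d) / (u - d) = 0.494239
Discount per step: exp(-r*dt) = 0.995676
Stock lattice S(k, i) with i counting down-moves:
  k=0: S(0,0) = 88.8700
  k=1: S(1,0) = 96.3516; S(1,1) = 81.9694
  k=2: S(2,0) = 104.4630; S(2,1) = 88.8700; S(2,2) = 75.6046
  k=3: S(3,0) = 113.2572; S(3,1) = 96.3516; S(3,2) = 81.9694; S(3,3) = 69.7340
Terminal payoffs V(N, i) = max(K - S_T, 0):
  V(3,0) = 0.000000; V(3,1) = 0.000000; V(3,2) = 2.250634; V(3,3) = 14.486034
Backward induction: V(k, i) = exp(-r*dt) * [p * V(k+1, i) + (1-p) * V(k+1, i+1)].
  V(2,0) = exp(-r*dt) * [p*0.000000 + (1-p)*0.000000] = 0.000000
  V(2,1) = exp(-r*dt) * [p*0.000000 + (1-p)*2.250634] = 1.133362
  V(2,2) = exp(-r*dt) * [p*2.250634 + (1-p)*14.486034] = 8.402338
  V(1,0) = exp(-r*dt) * [p*0.000000 + (1-p)*1.133362] = 0.570732
  V(1,1) = exp(-r*dt) * [p*1.133362 + (1-p)*8.402338] = 4.788932
  V(0,0) = exp(-r*dt) * [p*0.570732 + (1-p)*4.788932] = 2.692442


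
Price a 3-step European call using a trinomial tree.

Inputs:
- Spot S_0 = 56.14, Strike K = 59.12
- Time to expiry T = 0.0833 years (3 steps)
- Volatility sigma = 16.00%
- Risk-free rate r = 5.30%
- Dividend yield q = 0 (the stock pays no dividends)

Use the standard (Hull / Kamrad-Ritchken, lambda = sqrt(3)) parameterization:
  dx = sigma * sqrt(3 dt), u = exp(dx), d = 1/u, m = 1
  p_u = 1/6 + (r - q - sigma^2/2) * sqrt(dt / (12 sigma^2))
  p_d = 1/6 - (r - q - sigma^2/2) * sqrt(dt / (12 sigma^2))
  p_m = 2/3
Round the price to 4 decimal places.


dt = T/N = 0.027767; dx = sigma*sqrt(3*dt) = 0.046179
u = exp(dx) = 1.047262; d = 1/u = 0.954871
p_u = 0.178753, p_m = 0.666667, p_d = 0.154581
Discount per step: exp(-r*dt) = 0.998529
Stock lattice S(k, j) with j the centered position index:
  k=0: S(0,+0) = 56.1400
  k=1: S(1,-1) = 53.6065; S(1,+0) = 56.1400; S(1,+1) = 58.7933
  k=2: S(2,-2) = 51.1873; S(2,-1) = 53.6065; S(2,+0) = 56.1400; S(2,+1) = 58.7933; S(2,+2) = 61.5719
  k=3: S(3,-3) = 48.8773; S(3,-2) = 51.1873; S(3,-1) = 53.6065; S(3,+0) = 56.1400; S(3,+1) = 58.7933; S(3,+2) = 61.5719; S(3,+3) = 64.4819
Terminal payoffs V(N, j) = max(S_T - K, 0):
  V(3,-3) = 0.000000; V(3,-2) = 0.000000; V(3,-1) = 0.000000; V(3,+0) = 0.000000; V(3,+1) = 0.000000; V(3,+2) = 2.451933; V(3,+3) = 5.361923
Backward induction: V(k, j) = exp(-r*dt) * [p_u * V(k+1, j+1) + p_m * V(k+1, j) + p_d * V(k+1, j-1)]
  V(2,-2) = exp(-r*dt) * [p_u*0.000000 + p_m*0.000000 + p_d*0.000000] = 0.000000
  V(2,-1) = exp(-r*dt) * [p_u*0.000000 + p_m*0.000000 + p_d*0.000000] = 0.000000
  V(2,+0) = exp(-r*dt) * [p_u*0.000000 + p_m*0.000000 + p_d*0.000000] = 0.000000
  V(2,+1) = exp(-r*dt) * [p_u*2.451933 + p_m*0.000000 + p_d*0.000000] = 0.437645
  V(2,+2) = exp(-r*dt) * [p_u*5.361923 + p_m*2.451933 + p_d*0.000000] = 2.589266
  V(1,-1) = exp(-r*dt) * [p_u*0.000000 + p_m*0.000000 + p_d*0.000000] = 0.000000
  V(1,+0) = exp(-r*dt) * [p_u*0.437645 + p_m*0.000000 + p_d*0.000000] = 0.078115
  V(1,+1) = exp(-r*dt) * [p_u*2.589266 + p_m*0.437645 + p_d*0.000000] = 0.753491
  V(0,+0) = exp(-r*dt) * [p_u*0.753491 + p_m*0.078115 + p_d*0.000000] = 0.186491

Answer: Price = V(0,0) = 0.1865


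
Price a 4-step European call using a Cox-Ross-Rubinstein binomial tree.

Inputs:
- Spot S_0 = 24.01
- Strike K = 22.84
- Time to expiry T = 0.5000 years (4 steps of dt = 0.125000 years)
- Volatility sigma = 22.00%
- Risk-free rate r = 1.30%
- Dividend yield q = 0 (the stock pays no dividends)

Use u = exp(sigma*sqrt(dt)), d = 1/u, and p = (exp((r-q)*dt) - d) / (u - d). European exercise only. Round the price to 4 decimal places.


dt = T/N = 0.125000
u = exp(sigma*sqrt(dt)) = 1.080887; d = 1/u = 0.925166
p = (exp((r-q)*dt) - d) / (u - d) = 0.491008
Discount per step: exp(-r*dt) = 0.998376
Stock lattice S(k, i) with i counting down-moves:
  k=0: S(0,0) = 24.0100
  k=1: S(1,0) = 25.9521; S(1,1) = 22.2132
  k=2: S(2,0) = 28.0513; S(2,1) = 24.0100; S(2,2) = 20.5509
  k=3: S(3,0) = 30.3202; S(3,1) = 25.9521; S(3,2) = 22.2132; S(3,3) = 19.0130
  k=4: S(4,0) = 32.7728; S(4,1) = 28.0513; S(4,2) = 24.0100; S(4,3) = 20.5509; S(4,4) = 17.5902
Terminal payoffs V(N, i) = max(S_T - K, 0):
  V(4,0) = 9.932751; V(4,1) = 5.211270; V(4,2) = 1.170000; V(4,3) = 0.000000; V(4,4) = 0.000000
Backward induction: V(k, i) = exp(-r*dt) * [p * V(k+1, i) + (1-p) * V(k+1, i+1)].
  V(3,0) = exp(-r*dt) * [p*9.932751 + (1-p)*5.211270] = 7.517330
  V(3,1) = exp(-r*dt) * [p*5.211270 + (1-p)*1.170000] = 3.149175
  V(3,2) = exp(-r*dt) * [p*1.170000 + (1-p)*0.000000] = 0.573547
  V(3,3) = exp(-r*dt) * [p*0.000000 + (1-p)*0.000000] = 0.000000
  V(2,0) = exp(-r*dt) * [p*7.517330 + (1-p)*3.149175] = 5.285379
  V(2,1) = exp(-r*dt) * [p*3.149175 + (1-p)*0.573547] = 1.835217
  V(2,2) = exp(-r*dt) * [p*0.573547 + (1-p)*0.000000] = 0.281159
  V(1,0) = exp(-r*dt) * [p*5.285379 + (1-p)*1.835217] = 3.523545
  V(1,1) = exp(-r*dt) * [p*1.835217 + (1-p)*0.281159] = 1.042519
  V(0,0) = exp(-r*dt) * [p*3.523545 + (1-p)*1.042519] = 2.257052

Answer: Price = V(0,0) = 2.2571


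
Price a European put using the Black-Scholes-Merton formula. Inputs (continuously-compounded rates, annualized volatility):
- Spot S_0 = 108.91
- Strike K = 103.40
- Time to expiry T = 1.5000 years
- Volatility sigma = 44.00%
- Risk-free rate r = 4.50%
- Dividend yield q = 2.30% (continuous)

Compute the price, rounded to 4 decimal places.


d1 = (ln(S/K) + (r - q + 0.5*sigma^2) * T) / (sigma * sqrt(T)) = 0.42702194
d2 = d1 - sigma * sqrt(T) = -0.11186580
exp(-rT) = 0.93472772; exp(-qT) = 0.96608834
P = K * exp(-rT) * N(-d2) - S_0 * exp(-qT) * N(-d1)
N(-d1) = 0.33468167; N(-d2) = 0.54453509
P = 103.4000 * 0.93472772 * 0.54453509 - 108.9100 * 0.96608834 * 0.33468167 = 17.4157

Answer: Price = 17.4157


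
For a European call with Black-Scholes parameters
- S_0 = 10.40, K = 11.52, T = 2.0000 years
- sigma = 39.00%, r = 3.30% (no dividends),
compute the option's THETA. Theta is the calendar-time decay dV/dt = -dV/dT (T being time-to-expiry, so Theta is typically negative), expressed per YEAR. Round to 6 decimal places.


Answer: Theta = -0.689987

Derivation:
d1 = 0.2099946697; d2 = -0.3415486196
phi(d1) = 0.3902423144; exp(-qT) = 1.0000000000; exp(-rT) = 0.9361308643
Theta = -S*exp(-qT)*phi(d1)*sigma/(2*sqrt(T)) - r*K*exp(-rT)*N(d2) + q*S*exp(-qT)*N(d1)
N(d1) = 0.5831640834; N(d2) = 0.3663453049; sqrt(T) = 1.4142135624
Term 1 = -10.4000 * 1.0000000000 * 0.3902423144 * 0.3900 / (2 * 1.4142135624) = -0.5596123773
Term 2 = -0.0330 * 11.5200 * 0.9361308643 * 0.3663453049 = -0.1303747874
Term 3 = 0 (no dividend yield, q = 0)
Theta = -0.5596123773 + (-0.1303747874) + (0.0000000000) = -0.689987


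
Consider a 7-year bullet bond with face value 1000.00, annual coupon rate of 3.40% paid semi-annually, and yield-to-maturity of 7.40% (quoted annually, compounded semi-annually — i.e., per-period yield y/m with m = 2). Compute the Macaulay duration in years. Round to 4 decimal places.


Answer: Macaulay duration = 6.1725 years

Derivation:
Coupon per period c = face * coupon_rate / m = 17.000000
Periods per year m = 2; per-period yield y/m = 0.037000
Number of cashflows N = 14
Cashflows (t years, CF_t, discount factor 1/(1+y/m)^(m*t), PV):
  t = 0.5000: CF_t = 17.000000, DF = 0.964320, PV = 16.393443
  t = 1.0000: CF_t = 17.000000, DF = 0.929913, PV = 15.808527
  t = 1.5000: CF_t = 17.000000, DF = 0.896734, PV = 15.244481
  t = 2.0000: CF_t = 17.000000, DF = 0.864739, PV = 14.700561
  t = 2.5000: CF_t = 17.000000, DF = 0.833885, PV = 14.176047
  t = 3.0000: CF_t = 17.000000, DF = 0.804132, PV = 13.670248
  t = 3.5000: CF_t = 17.000000, DF = 0.775441, PV = 13.182495
  t = 4.0000: CF_t = 17.000000, DF = 0.747773, PV = 12.712146
  t = 4.5000: CF_t = 17.000000, DF = 0.721093, PV = 12.258579
  t = 5.0000: CF_t = 17.000000, DF = 0.695364, PV = 11.821194
  t = 5.5000: CF_t = 17.000000, DF = 0.670554, PV = 11.399416
  t = 6.0000: CF_t = 17.000000, DF = 0.646629, PV = 10.992687
  t = 6.5000: CF_t = 17.000000, DF = 0.623557, PV = 10.600469
  t = 7.0000: CF_t = 1017.000000, DF = 0.601309, PV = 611.530840
Price P = sum_t PV_t = 784.491132
Macaulay numerator sum_t t * PV_t:
  t * PV_t at t = 0.5000: 8.196721
  t * PV_t at t = 1.0000: 15.808527
  t * PV_t at t = 1.5000: 22.866722
  t * PV_t at t = 2.0000: 29.401121
  t * PV_t at t = 2.5000: 35.440117
  t * PV_t at t = 3.0000: 41.010743
  t * PV_t at t = 3.5000: 46.138734
  t * PV_t at t = 4.0000: 50.848584
  t * PV_t at t = 4.5000: 55.163603
  t * PV_t at t = 5.0000: 59.105972
  t * PV_t at t = 5.5000: 62.696788
  t * PV_t at t = 6.0000: 65.956119
  t * PV_t at t = 6.5000: 68.903050
  t * PV_t at t = 7.0000: 4280.715877
Macaulay duration D = (sum_t t * PV_t) / P = 4842.252678 / 784.491132 = 6.172476


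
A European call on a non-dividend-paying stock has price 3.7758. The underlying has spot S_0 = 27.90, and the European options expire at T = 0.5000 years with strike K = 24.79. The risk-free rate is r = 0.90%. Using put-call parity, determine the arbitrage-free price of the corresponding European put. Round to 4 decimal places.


Put-call parity: C - P = S_0 * exp(-qT) - K * exp(-rT).
S_0 * exp(-qT) = 27.9000 * 1.00000000 = 27.90000000
K * exp(-rT) = 24.7900 * 0.99551011 = 24.67869562
P = C - S*exp(-qT) + K*exp(-rT)
P = 3.7758 - 27.90000000 + 24.67869562 = 0.5545

Answer: Put price = 0.5545


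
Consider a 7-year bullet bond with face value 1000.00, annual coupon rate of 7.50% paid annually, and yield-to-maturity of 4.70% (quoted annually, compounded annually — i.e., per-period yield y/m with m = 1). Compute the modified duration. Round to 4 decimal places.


Answer: Modified duration = 5.5395

Derivation:
Coupon per period c = face * coupon_rate / m = 75.000000
Periods per year m = 1; per-period yield y/m = 0.047000
Number of cashflows N = 7
Cashflows (t years, CF_t, discount factor 1/(1+y/m)^(m*t), PV):
  t = 1.0000: CF_t = 75.000000, DF = 0.955110, PV = 71.633238
  t = 2.0000: CF_t = 75.000000, DF = 0.912235, PV = 68.417610
  t = 3.0000: CF_t = 75.000000, DF = 0.871284, PV = 65.346333
  t = 4.0000: CF_t = 75.000000, DF = 0.832172, PV = 62.412925
  t = 5.0000: CF_t = 75.000000, DF = 0.794816, PV = 59.611199
  t = 6.0000: CF_t = 75.000000, DF = 0.759137, PV = 56.935242
  t = 7.0000: CF_t = 1075.000000, DF = 0.725059, PV = 779.438211
Price P = sum_t PV_t = 1163.794757
First compute Macaulay numerator sum_t t * PV_t:
  t * PV_t at t = 1.0000: 71.633238
  t * PV_t at t = 2.0000: 136.835220
  t * PV_t at t = 3.0000: 196.038998
  t * PV_t at t = 4.0000: 249.651700
  t * PV_t at t = 5.0000: 298.055994
  t * PV_t at t = 6.0000: 341.611454
  t * PV_t at t = 7.0000: 5456.067474
Macaulay duration D = 6749.894077 / 1163.794757 = 5.799901
Modified duration = D / (1 + y/m) = 5.799901 / (1 + 0.047000) = 5.539542


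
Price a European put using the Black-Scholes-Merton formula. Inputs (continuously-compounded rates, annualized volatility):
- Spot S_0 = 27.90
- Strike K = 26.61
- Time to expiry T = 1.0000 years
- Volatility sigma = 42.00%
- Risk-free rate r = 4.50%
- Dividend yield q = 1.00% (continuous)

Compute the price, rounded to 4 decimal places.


d1 = (ln(S/K) + (r - q + 0.5*sigma^2) * T) / (sigma * sqrt(T)) = 0.40604668
d2 = d1 - sigma * sqrt(T) = -0.01395332
exp(-rT) = 0.95599748; exp(-qT) = 0.99004983
P = K * exp(-rT) * N(-d2) - S_0 * exp(-qT) * N(-d1)
N(-d1) = 0.34235415; N(-d2) = 0.50556639
P = 26.6100 * 0.95599748 * 0.50556639 - 27.9000 * 0.99004983 * 0.34235415 = 3.4045

Answer: Price = 3.4045


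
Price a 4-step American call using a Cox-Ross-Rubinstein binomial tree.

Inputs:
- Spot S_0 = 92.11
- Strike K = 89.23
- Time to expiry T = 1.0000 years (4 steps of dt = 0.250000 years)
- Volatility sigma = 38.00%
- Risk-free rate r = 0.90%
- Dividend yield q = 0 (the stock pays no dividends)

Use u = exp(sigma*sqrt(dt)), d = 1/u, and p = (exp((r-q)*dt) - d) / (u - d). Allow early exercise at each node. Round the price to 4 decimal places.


Answer: Price = V(0,0) = 15.1828

Derivation:
dt = T/N = 0.250000
u = exp(sigma*sqrt(dt)) = 1.209250; d = 1/u = 0.826959
p = (exp((r-q)*dt) - d) / (u - d) = 0.458535
Discount per step: exp(-r*dt) = 0.997753
Stock lattice S(k, i) with i counting down-moves:
  k=0: S(0,0) = 92.1100
  k=1: S(1,0) = 111.3840; S(1,1) = 76.1712
  k=2: S(2,0) = 134.6910; S(2,1) = 92.1100; S(2,2) = 62.9905
  k=3: S(3,0) = 162.8751; S(3,1) = 111.3840; S(3,2) = 76.1712; S(3,3) = 52.0905
  k=4: S(4,0) = 196.9566; S(4,1) = 134.6910; S(4,2) = 92.1100; S(4,3) = 62.9905; S(4,4) = 43.0768
Terminal payoffs V(N, i) = max(S_T - K, 0):
  V(4,0) = 107.726623; V(4,1) = 45.461034; V(4,2) = 2.880000; V(4,3) = 0.000000; V(4,4) = 0.000000
Backward induction: V(k, i) = exp(-r*dt) * [p * V(k+1, i) + (1-p) * V(k+1, i+1)]; then take max(V_cont, immediate exercise) for American.
  V(3,0) = exp(-r*dt) * [p*107.726623 + (1-p)*45.461034] = 73.845620; exercise = 73.645078; V(3,0) = max -> 73.845620
  V(3,1) = exp(-r*dt) * [p*45.461034 + (1-p)*2.880000] = 22.354522; exercise = 22.153980; V(3,1) = max -> 22.354522
  V(3,2) = exp(-r*dt) * [p*2.880000 + (1-p)*0.000000] = 1.317612; exercise = 0.000000; V(3,2) = max -> 1.317612
  V(3,3) = exp(-r*dt) * [p*0.000000 + (1-p)*0.000000] = 0.000000; exercise = 0.000000; V(3,3) = max -> 0.000000
  V(2,0) = exp(-r*dt) * [p*73.845620 + (1-p)*22.354522] = 45.861666; exercise = 45.461034; V(2,0) = max -> 45.861666
  V(2,1) = exp(-r*dt) * [p*22.354522 + (1-p)*1.317612] = 10.939122; exercise = 2.880000; V(2,1) = max -> 10.939122
  V(2,2) = exp(-r*dt) * [p*1.317612 + (1-p)*0.000000] = 0.602813; exercise = 0.000000; V(2,2) = max -> 0.602813
  V(1,0) = exp(-r*dt) * [p*45.861666 + (1-p)*10.939122] = 26.891742; exercise = 22.153980; V(1,0) = max -> 26.891742
  V(1,1) = exp(-r*dt) * [p*10.939122 + (1-p)*0.602813] = 5.330361; exercise = 0.000000; V(1,1) = max -> 5.330361
  V(0,0) = exp(-r*dt) * [p*26.891742 + (1-p)*5.330361] = 15.182800; exercise = 2.880000; V(0,0) = max -> 15.182800


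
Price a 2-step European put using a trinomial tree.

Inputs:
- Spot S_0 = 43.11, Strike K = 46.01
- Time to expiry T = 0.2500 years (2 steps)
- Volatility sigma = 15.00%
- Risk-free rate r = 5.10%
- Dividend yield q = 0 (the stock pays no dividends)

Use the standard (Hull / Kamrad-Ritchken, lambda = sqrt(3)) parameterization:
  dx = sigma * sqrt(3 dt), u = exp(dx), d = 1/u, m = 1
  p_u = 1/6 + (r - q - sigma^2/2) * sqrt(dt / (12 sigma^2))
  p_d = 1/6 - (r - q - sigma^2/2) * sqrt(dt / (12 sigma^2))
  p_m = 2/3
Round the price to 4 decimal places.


dt = T/N = 0.125000; dx = sigma*sqrt(3*dt) = 0.091856
u = exp(dx) = 1.096207; d = 1/u = 0.912237
p_u = 0.193713, p_m = 0.666667, p_d = 0.139620
Discount per step: exp(-r*dt) = 0.993645
Stock lattice S(k, j) with j the centered position index:
  k=0: S(0,+0) = 43.1100
  k=1: S(1,-1) = 39.3265; S(1,+0) = 43.1100; S(1,+1) = 47.2575
  k=2: S(2,-2) = 35.8751; S(2,-1) = 39.3265; S(2,+0) = 43.1100; S(2,+1) = 47.2575; S(2,+2) = 51.8040
Terminal payoffs V(N, j) = max(K - S_T, 0):
  V(2,-2) = 10.134907; V(2,-1) = 6.683479; V(2,+0) = 2.900000; V(2,+1) = 0.000000; V(2,+2) = 0.000000
Backward induction: V(k, j) = exp(-r*dt) * [p_u * V(k+1, j+1) + p_m * V(k+1, j) + p_d * V(k+1, j-1)]
  V(1,-1) = exp(-r*dt) * [p_u*2.900000 + p_m*6.683479 + p_d*10.134907] = 6.391582
  V(1,+0) = exp(-r*dt) * [p_u*0.000000 + p_m*2.900000 + p_d*6.683479] = 2.848266
  V(1,+1) = exp(-r*dt) * [p_u*0.000000 + p_m*0.000000 + p_d*2.900000] = 0.402326
  V(0,+0) = exp(-r*dt) * [p_u*0.402326 + p_m*2.848266 + p_d*6.391582] = 2.850941

Answer: Price = V(0,0) = 2.8509


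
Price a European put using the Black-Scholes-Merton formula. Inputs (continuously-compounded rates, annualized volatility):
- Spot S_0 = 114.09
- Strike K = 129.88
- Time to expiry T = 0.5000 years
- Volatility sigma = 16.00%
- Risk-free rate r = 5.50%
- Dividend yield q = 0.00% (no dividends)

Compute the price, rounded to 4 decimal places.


Answer: Price = 13.6233

Derivation:
d1 = (ln(S/K) + (r - q + 0.5*sigma^2) * T) / (sigma * sqrt(T)) = -0.84608276
d2 = d1 - sigma * sqrt(T) = -0.95921984
exp(-rT) = 0.97287468; exp(-qT) = 1.00000000
P = K * exp(-rT) * N(-d2) - S_0 * exp(-qT) * N(-d1)
N(-d1) = 0.80124671; N(-d2) = 0.83127600
P = 129.8800 * 0.97287468 * 0.83127600 - 114.0900 * 1.00000000 * 0.80124671 = 13.6233


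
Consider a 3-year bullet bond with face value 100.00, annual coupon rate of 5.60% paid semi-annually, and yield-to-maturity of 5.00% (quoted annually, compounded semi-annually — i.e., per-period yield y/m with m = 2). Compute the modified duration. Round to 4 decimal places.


Coupon per period c = face * coupon_rate / m = 2.800000
Periods per year m = 2; per-period yield y/m = 0.025000
Number of cashflows N = 6
Cashflows (t years, CF_t, discount factor 1/(1+y/m)^(m*t), PV):
  t = 0.5000: CF_t = 2.800000, DF = 0.975610, PV = 2.731707
  t = 1.0000: CF_t = 2.800000, DF = 0.951814, PV = 2.665080
  t = 1.5000: CF_t = 2.800000, DF = 0.928599, PV = 2.600078
  t = 2.0000: CF_t = 2.800000, DF = 0.905951, PV = 2.536662
  t = 2.5000: CF_t = 2.800000, DF = 0.883854, PV = 2.474792
  t = 3.0000: CF_t = 102.800000, DF = 0.862297, PV = 88.644118
Price P = sum_t PV_t = 101.652438
First compute Macaulay numerator sum_t t * PV_t:
  t * PV_t at t = 0.5000: 1.365854
  t * PV_t at t = 1.0000: 2.665080
  t * PV_t at t = 1.5000: 3.900118
  t * PV_t at t = 2.0000: 5.073324
  t * PV_t at t = 2.5000: 6.186980
  t * PV_t at t = 3.0000: 265.932353
Macaulay duration D = 285.123709 / 101.652438 = 2.804888
Modified duration = D / (1 + y/m) = 2.804888 / (1 + 0.025000) = 2.736476

Answer: Modified duration = 2.7365


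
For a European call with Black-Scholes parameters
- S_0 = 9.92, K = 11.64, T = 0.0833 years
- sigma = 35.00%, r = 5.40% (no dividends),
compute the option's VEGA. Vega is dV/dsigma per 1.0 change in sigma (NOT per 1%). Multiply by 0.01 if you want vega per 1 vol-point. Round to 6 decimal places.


Answer: Vega = 0.377627

Derivation:
d1 = -1.4878243579; d2 = -1.5888404457
phi(d1) = 0.1318949913; exp(-qT) = 1.0000000000; exp(-rT) = 0.9955119017
Vega = S * exp(-qT) * phi(d1) * sqrt(T) = 9.9200 * 1.0000000000 * 0.1318949913 * 0.2886173938 = 0.377627


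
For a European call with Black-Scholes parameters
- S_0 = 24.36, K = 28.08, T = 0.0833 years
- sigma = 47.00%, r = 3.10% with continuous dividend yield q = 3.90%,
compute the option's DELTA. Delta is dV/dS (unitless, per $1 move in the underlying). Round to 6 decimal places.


Answer: Delta = 0.161848

Derivation:
d1 = -0.9847466193; d2 = -1.1203967944
phi(d1) = 0.2456613088; exp(-qT) = 0.9967565713; exp(-rT) = 0.9974210313
N(d1) = 0.1623742736
Delta = exp(-qT) * N(d1) = 0.9967565713 * 0.1623742736 = 0.161848


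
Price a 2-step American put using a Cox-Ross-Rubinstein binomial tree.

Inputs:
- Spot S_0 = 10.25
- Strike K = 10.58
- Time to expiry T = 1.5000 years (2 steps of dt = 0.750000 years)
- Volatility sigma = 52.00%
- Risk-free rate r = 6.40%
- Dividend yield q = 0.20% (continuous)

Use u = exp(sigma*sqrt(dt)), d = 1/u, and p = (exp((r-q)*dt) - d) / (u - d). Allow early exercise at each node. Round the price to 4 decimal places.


dt = T/N = 0.750000
u = exp(sigma*sqrt(dt)) = 1.568835; d = 1/u = 0.637416
p = (exp((r-q)*dt) - d) / (u - d) = 0.440384
Discount per step: exp(-r*dt) = 0.953134
Stock lattice S(k, i) with i counting down-moves:
  k=0: S(0,0) = 10.2500
  k=1: S(1,0) = 16.0806; S(1,1) = 6.5335
  k=2: S(2,0) = 25.2277; S(2,1) = 10.2500; S(2,2) = 4.1646
Terminal payoffs V(N, i) = max(K - S_T, 0):
  V(2,0) = 0.000000; V(2,1) = 0.330000; V(2,2) = 6.415437
Backward induction: V(k, i) = exp(-r*dt) * [p * V(k+1, i) + (1-p) * V(k+1, i+1)]; then take max(V_cont, immediate exercise) for American.
  V(1,0) = exp(-r*dt) * [p*0.000000 + (1-p)*0.330000] = 0.176018; exercise = 0.000000; V(1,0) = max -> 0.176018
  V(1,1) = exp(-r*dt) * [p*0.330000 + (1-p)*6.415437] = 3.560437; exercise = 4.046489; V(1,1) = max -> 4.046489
  V(0,0) = exp(-r*dt) * [p*0.176018 + (1-p)*4.046489] = 2.232234; exercise = 0.330000; V(0,0) = max -> 2.232234

Answer: Price = V(0,0) = 2.2322


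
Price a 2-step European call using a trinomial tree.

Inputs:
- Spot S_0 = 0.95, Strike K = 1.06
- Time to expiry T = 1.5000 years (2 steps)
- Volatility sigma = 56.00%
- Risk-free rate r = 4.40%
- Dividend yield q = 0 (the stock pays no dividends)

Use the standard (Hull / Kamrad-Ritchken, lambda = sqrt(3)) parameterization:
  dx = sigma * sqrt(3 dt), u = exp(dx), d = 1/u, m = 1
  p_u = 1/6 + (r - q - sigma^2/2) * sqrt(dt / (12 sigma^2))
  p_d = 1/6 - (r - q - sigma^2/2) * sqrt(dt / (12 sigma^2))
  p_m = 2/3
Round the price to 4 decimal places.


dt = T/N = 0.750000; dx = sigma*sqrt(3*dt) = 0.840000
u = exp(dx) = 2.316367; d = 1/u = 0.431711
p_u = 0.116310, p_m = 0.666667, p_d = 0.217024
Discount per step: exp(-r*dt) = 0.967539
Stock lattice S(k, j) with j the centered position index:
  k=0: S(0,+0) = 0.9500
  k=1: S(1,-1) = 0.4101; S(1,+0) = 0.9500; S(1,+1) = 2.2005
  k=2: S(2,-2) = 0.1771; S(2,-1) = 0.4101; S(2,+0) = 0.9500; S(2,+1) = 2.2005; S(2,+2) = 5.0973
Terminal payoffs V(N, j) = max(S_T - K, 0):
  V(2,-2) = 0.000000; V(2,-1) = 0.000000; V(2,+0) = 0.000000; V(2,+1) = 1.140549; V(2,+2) = 4.037278
Backward induction: V(k, j) = exp(-r*dt) * [p_u * V(k+1, j+1) + p_m * V(k+1, j) + p_d * V(k+1, j-1)]
  V(1,-1) = exp(-r*dt) * [p_u*0.000000 + p_m*0.000000 + p_d*0.000000] = 0.000000
  V(1,+0) = exp(-r*dt) * [p_u*1.140549 + p_m*0.000000 + p_d*0.000000] = 0.128350
  V(1,+1) = exp(-r*dt) * [p_u*4.037278 + p_m*1.140549 + p_d*0.000000] = 1.190014
  V(0,+0) = exp(-r*dt) * [p_u*1.190014 + p_m*0.128350 + p_d*0.000000] = 0.216706

Answer: Price = V(0,0) = 0.2167


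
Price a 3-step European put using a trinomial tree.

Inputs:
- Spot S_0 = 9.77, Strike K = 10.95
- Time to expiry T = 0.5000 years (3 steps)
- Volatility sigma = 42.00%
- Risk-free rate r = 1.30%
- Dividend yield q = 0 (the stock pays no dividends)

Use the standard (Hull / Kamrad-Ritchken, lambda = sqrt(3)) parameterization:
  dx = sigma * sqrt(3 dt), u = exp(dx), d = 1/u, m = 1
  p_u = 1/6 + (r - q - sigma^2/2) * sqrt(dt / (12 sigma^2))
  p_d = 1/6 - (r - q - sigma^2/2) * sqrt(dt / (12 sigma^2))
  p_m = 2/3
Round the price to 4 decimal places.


dt = T/N = 0.166667; dx = sigma*sqrt(3*dt) = 0.296985
u = exp(dx) = 1.345795; d = 1/u = 0.743055
p_u = 0.145566, p_m = 0.666667, p_d = 0.187768
Discount per step: exp(-r*dt) = 0.997836
Stock lattice S(k, j) with j the centered position index:
  k=0: S(0,+0) = 9.7700
  k=1: S(1,-1) = 7.2596; S(1,+0) = 9.7700; S(1,+1) = 13.1484
  k=2: S(2,-2) = 5.3943; S(2,-1) = 7.2596; S(2,+0) = 9.7700; S(2,+1) = 13.1484; S(2,+2) = 17.6951
  k=3: S(3,-3) = 4.0083; S(3,-2) = 5.3943; S(3,-1) = 7.2596; S(3,+0) = 9.7700; S(3,+1) = 13.1484; S(3,+2) = 17.6951; S(3,+3) = 23.8139
Terminal payoffs V(N, j) = max(K - S_T, 0):
  V(3,-3) = 6.941721; V(3,-2) = 5.555679; V(3,-1) = 3.690350; V(3,+0) = 1.180000; V(3,+1) = 0.000000; V(3,+2) = 0.000000; V(3,+3) = 0.000000
Backward induction: V(k, j) = exp(-r*dt) * [p_u * V(k+1, j+1) + p_m * V(k+1, j) + p_d * V(k+1, j-1)]
  V(2,-2) = exp(-r*dt) * [p_u*3.690350 + p_m*5.555679 + p_d*6.941721] = 5.532405
  V(2,-1) = exp(-r*dt) * [p_u*1.180000 + p_m*3.690350 + p_d*5.555679] = 3.667223
  V(2,+0) = exp(-r*dt) * [p_u*0.000000 + p_m*1.180000 + p_d*3.690350] = 1.476393
  V(2,+1) = exp(-r*dt) * [p_u*0.000000 + p_m*0.000000 + p_d*1.180000] = 0.221086
  V(2,+2) = exp(-r*dt) * [p_u*0.000000 + p_m*0.000000 + p_d*0.000000] = 0.000000
  V(1,-1) = exp(-r*dt) * [p_u*1.476393 + p_m*3.667223 + p_d*5.532405] = 3.690529
  V(1,+0) = exp(-r*dt) * [p_u*0.221086 + p_m*1.476393 + p_d*3.667223] = 1.701340
  V(1,+1) = exp(-r*dt) * [p_u*0.000000 + p_m*0.221086 + p_d*1.476393] = 0.423691
  V(0,+0) = exp(-r*dt) * [p_u*0.423691 + p_m*1.701340 + p_d*3.690529] = 1.884775

Answer: Price = V(0,0) = 1.8848


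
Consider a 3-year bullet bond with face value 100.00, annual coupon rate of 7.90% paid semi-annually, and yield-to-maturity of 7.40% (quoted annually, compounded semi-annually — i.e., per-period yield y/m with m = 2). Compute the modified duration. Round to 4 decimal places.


Answer: Modified duration = 2.6337

Derivation:
Coupon per period c = face * coupon_rate / m = 3.950000
Periods per year m = 2; per-period yield y/m = 0.037000
Number of cashflows N = 6
Cashflows (t years, CF_t, discount factor 1/(1+y/m)^(m*t), PV):
  t = 0.5000: CF_t = 3.950000, DF = 0.964320, PV = 3.809065
  t = 1.0000: CF_t = 3.950000, DF = 0.929913, PV = 3.673158
  t = 1.5000: CF_t = 3.950000, DF = 0.896734, PV = 3.542100
  t = 2.0000: CF_t = 3.950000, DF = 0.864739, PV = 3.415718
  t = 2.5000: CF_t = 3.950000, DF = 0.833885, PV = 3.293846
  t = 3.0000: CF_t = 103.950000, DF = 0.804132, PV = 83.589544
Price P = sum_t PV_t = 101.323431
First compute Macaulay numerator sum_t t * PV_t:
  t * PV_t at t = 0.5000: 1.904532
  t * PV_t at t = 1.0000: 3.673158
  t * PV_t at t = 1.5000: 5.313150
  t * PV_t at t = 2.0000: 6.831437
  t * PV_t at t = 2.5000: 8.234615
  t * PV_t at t = 3.0000: 250.768632
Macaulay duration D = 276.725524 / 101.323431 = 2.731111
Modified duration = D / (1 + y/m) = 2.731111 / (1 + 0.037000) = 2.633665


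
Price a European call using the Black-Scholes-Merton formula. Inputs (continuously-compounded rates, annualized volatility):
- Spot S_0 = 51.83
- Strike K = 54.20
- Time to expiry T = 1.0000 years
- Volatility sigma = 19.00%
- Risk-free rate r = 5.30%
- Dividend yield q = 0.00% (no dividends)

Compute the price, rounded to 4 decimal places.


Answer: Price = 4.1242

Derivation:
d1 = (ln(S/K) + (r - q + 0.5*sigma^2) * T) / (sigma * sqrt(T)) = 0.13862223
d2 = d1 - sigma * sqrt(T) = -0.05137777
exp(-rT) = 0.94838001; exp(-qT) = 1.00000000
C = S_0 * exp(-qT) * N(d1) - K * exp(-rT) * N(d2)
N(d1) = 0.55512566; N(d2) = 0.47951225
C = 51.8300 * 1.00000000 * 0.55512566 - 54.2000 * 0.94838001 * 0.47951225 = 4.1242


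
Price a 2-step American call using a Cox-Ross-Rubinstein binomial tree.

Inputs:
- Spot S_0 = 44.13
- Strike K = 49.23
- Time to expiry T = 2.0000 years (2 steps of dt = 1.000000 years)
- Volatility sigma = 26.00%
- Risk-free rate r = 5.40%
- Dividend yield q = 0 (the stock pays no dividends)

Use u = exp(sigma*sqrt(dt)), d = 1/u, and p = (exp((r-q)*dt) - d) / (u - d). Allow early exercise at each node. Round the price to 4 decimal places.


dt = T/N = 1.000000
u = exp(sigma*sqrt(dt)) = 1.296930; d = 1/u = 0.771052
p = (exp((r-q)*dt) - d) / (u - d) = 0.540872
Discount per step: exp(-r*dt) = 0.947432
Stock lattice S(k, i) with i counting down-moves:
  k=0: S(0,0) = 44.1300
  k=1: S(1,0) = 57.2335; S(1,1) = 34.0265
  k=2: S(2,0) = 74.2279; S(2,1) = 44.1300; S(2,2) = 26.2362
Terminal payoffs V(N, i) = max(S_T - K, 0):
  V(2,0) = 24.997880; V(2,1) = 0.000000; V(2,2) = 0.000000
Backward induction: V(k, i) = exp(-r*dt) * [p * V(k+1, i) + (1-p) * V(k+1, i+1)]; then take max(V_cont, immediate exercise) for American.
  V(1,0) = exp(-r*dt) * [p*24.997880 + (1-p)*0.000000] = 12.809904; exercise = 8.003525; V(1,0) = max -> 12.809904
  V(1,1) = exp(-r*dt) * [p*0.000000 + (1-p)*0.000000] = 0.000000; exercise = 0.000000; V(1,1) = max -> 0.000000
  V(0,0) = exp(-r*dt) * [p*12.809904 + (1-p)*0.000000] = 6.564302; exercise = 0.000000; V(0,0) = max -> 6.564302

Answer: Price = V(0,0) = 6.5643


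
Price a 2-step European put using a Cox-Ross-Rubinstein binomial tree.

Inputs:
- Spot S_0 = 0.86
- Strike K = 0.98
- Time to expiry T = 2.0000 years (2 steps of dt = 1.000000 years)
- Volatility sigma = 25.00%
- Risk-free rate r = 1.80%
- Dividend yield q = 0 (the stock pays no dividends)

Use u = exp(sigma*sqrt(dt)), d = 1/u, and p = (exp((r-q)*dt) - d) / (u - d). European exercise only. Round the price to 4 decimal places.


dt = T/N = 1.000000
u = exp(sigma*sqrt(dt)) = 1.284025; d = 1/u = 0.778801
p = (exp((r-q)*dt) - d) / (u - d) = 0.473774
Discount per step: exp(-r*dt) = 0.982161
Stock lattice S(k, i) with i counting down-moves:
  k=0: S(0,0) = 0.8600
  k=1: S(1,0) = 1.1043; S(1,1) = 0.6698
  k=2: S(2,0) = 1.4179; S(2,1) = 0.8600; S(2,2) = 0.5216
Terminal payoffs V(N, i) = max(K - S_T, 0):
  V(2,0) = 0.000000; V(2,1) = 0.120000; V(2,2) = 0.458384
Backward induction: V(k, i) = exp(-r*dt) * [p * V(k+1, i) + (1-p) * V(k+1, i+1)].
  V(1,0) = exp(-r*dt) * [p*0.000000 + (1-p)*0.120000] = 0.062021
  V(1,1) = exp(-r*dt) * [p*0.120000 + (1-p)*0.458384] = 0.292749
  V(0,0) = exp(-r*dt) * [p*0.062021 + (1-p)*0.292749] = 0.180164

Answer: Price = V(0,0) = 0.1802


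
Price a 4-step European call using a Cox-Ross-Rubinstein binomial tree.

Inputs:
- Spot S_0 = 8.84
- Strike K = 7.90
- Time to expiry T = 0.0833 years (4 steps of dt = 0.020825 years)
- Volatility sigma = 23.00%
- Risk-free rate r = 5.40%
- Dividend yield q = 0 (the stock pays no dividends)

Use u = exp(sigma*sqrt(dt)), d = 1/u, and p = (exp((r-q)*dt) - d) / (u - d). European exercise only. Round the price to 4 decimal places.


dt = T/N = 0.020825
u = exp(sigma*sqrt(dt)) = 1.033748; d = 1/u = 0.967354
p = (exp((r-q)*dt) - d) / (u - d) = 0.508650
Discount per step: exp(-r*dt) = 0.998876
Stock lattice S(k, i) with i counting down-moves:
  k=0: S(0,0) = 8.8400
  k=1: S(1,0) = 9.1383; S(1,1) = 8.5514
  k=2: S(2,0) = 9.4467; S(2,1) = 8.8400; S(2,2) = 8.2722
  k=3: S(3,0) = 9.7655; S(3,1) = 9.1383; S(3,2) = 8.5514; S(3,3) = 8.0022
  k=4: S(4,0) = 10.0951; S(4,1) = 9.4467; S(4,2) = 8.8400; S(4,3) = 8.2722; S(4,4) = 7.7409
Terminal payoffs V(N, i) = max(S_T - K, 0):
  V(4,0) = 2.195107; V(4,1) = 1.546732; V(4,2) = 0.940000; V(4,3) = 0.372236; V(4,4) = 0.000000
Backward induction: V(k, i) = exp(-r*dt) * [p * V(k+1, i) + (1-p) * V(k+1, i+1)].
  V(3,0) = exp(-r*dt) * [p*2.195107 + (1-p)*1.546732] = 1.874419
  V(3,1) = exp(-r*dt) * [p*1.546732 + (1-p)*0.940000] = 1.247211
  V(3,2) = exp(-r*dt) * [p*0.940000 + (1-p)*0.372236] = 0.660286
  V(3,3) = exp(-r*dt) * [p*0.372236 + (1-p)*0.000000] = 0.189125
  V(2,0) = exp(-r*dt) * [p*1.874419 + (1-p)*1.247211] = 1.564480
  V(2,1) = exp(-r*dt) * [p*1.247211 + (1-p)*0.660286] = 0.957748
  V(2,2) = exp(-r*dt) * [p*0.660286 + (1-p)*0.189125] = 0.428299
  V(1,0) = exp(-r*dt) * [p*1.564480 + (1-p)*0.957748] = 1.264939
  V(1,1) = exp(-r*dt) * [p*0.957748 + (1-p)*0.428299] = 0.696819
  V(0,0) = exp(-r*dt) * [p*1.264939 + (1-p)*0.696819] = 0.984685

Answer: Price = V(0,0) = 0.9847
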